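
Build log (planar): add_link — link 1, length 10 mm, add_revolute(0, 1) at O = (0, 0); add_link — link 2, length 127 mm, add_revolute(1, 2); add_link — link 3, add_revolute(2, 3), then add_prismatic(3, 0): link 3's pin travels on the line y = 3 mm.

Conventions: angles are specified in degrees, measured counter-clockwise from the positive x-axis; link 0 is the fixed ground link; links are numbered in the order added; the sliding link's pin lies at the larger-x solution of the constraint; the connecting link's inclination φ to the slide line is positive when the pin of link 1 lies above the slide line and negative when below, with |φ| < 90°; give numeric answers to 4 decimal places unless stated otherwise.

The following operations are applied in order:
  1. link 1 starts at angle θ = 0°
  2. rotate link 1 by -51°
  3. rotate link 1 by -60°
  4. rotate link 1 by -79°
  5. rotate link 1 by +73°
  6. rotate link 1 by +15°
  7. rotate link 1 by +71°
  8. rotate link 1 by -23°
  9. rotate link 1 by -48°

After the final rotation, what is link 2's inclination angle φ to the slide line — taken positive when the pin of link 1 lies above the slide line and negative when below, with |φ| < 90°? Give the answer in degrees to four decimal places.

geometry: r = 10 mm, L = 127 mm, e = 3 mm; θ starts at 0°
rotate link 1 by -51°: θ ← 0° -51° = -51°
rotate link 1 by -60°: θ ← -51° -60° = -111°
rotate link 1 by -79°: θ ← -111° -79° = -190°
rotate link 1 by +73°: θ ← -190° +73° = -117°
rotate link 1 by +15°: θ ← -117° +15° = -102°
rotate link 1 by +71°: θ ← -102° +71° = -31°
rotate link 1 by -23°: θ ← -31° -23° = -54°
rotate link 1 by -48°: θ ← -54° -48° = -102°
h = r sin θ − e = -9.781476 − 3 = -12.781476
sin φ = h / L = -12.781476 / 127 = -0.10064154
φ = arcsin(-0.10064154) = -5.776115°

-5.7761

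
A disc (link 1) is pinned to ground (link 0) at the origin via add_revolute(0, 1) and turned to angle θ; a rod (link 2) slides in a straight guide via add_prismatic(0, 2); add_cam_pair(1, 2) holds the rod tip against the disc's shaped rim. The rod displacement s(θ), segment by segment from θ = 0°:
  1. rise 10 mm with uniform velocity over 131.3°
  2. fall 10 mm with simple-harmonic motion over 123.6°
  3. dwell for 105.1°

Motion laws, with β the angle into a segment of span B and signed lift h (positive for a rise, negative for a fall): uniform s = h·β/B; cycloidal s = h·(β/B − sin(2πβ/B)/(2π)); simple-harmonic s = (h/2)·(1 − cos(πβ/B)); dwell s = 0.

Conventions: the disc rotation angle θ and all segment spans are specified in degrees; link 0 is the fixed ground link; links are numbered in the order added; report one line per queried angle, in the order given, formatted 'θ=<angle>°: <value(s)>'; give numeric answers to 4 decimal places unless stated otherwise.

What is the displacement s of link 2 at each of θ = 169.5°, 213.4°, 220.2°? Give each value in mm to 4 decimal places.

segment 1 (0° to 131.3°, uniform, h = 10) is passed completely: s = 0.0000 + (10) = 10.0000
θ = 169.5° falls in segment 2 (131.3° to 254.9°, simple-harmonic, h = -10): β = 169.5 − 131.3 = 38.2°, B = 123.6°; Δs = -10/2·(1 − cos(π·0.3091)) = -2.1774; s = 10.0000 − 2.1774 = 7.8226
θ = 213.4° falls in segment 2 (131.3° to 254.9°, simple-harmonic, h = -10): β = 213.4 − 131.3 = 82.1°, B = 123.6°; Δs = -10/2·(1 − cos(π·0.6642)) = -7.4669; s = 10.0000 − 7.4669 = 2.5331
θ = 220.2° falls in segment 2 (131.3° to 254.9°, simple-harmonic, h = -10): β = 220.2 − 131.3 = 88.9°, B = 123.6°; Δs = -10/2·(1 − cos(π·0.7193)) = -8.1781; s = 10.0000 − 8.1781 = 1.8219

θ=169.5°: 7.8226
θ=213.4°: 2.5331
θ=220.2°: 1.8219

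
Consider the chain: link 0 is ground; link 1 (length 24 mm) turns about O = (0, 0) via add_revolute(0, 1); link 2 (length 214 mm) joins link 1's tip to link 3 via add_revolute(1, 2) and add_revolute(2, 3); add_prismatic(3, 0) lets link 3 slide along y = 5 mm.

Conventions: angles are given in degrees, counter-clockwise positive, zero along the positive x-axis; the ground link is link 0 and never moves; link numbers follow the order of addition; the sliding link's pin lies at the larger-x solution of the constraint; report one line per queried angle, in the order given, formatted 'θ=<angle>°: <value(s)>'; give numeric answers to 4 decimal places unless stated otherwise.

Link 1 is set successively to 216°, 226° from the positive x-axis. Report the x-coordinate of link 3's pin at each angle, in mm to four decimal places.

geometry: r = 24 mm, L = 214 mm, e = 5 mm
θ=216°: crank pin P = (r cos θ, r sin θ) = (-19.416408, -14.106846)
θ=216°: h = r sin θ − e = -14.106846 − 5 = -19.106846
θ=216°: x = r cos θ + √(L² − h²) = -19.416408 + 213.145322 = 193.728914
θ=226°: crank pin P = (r cos θ, r sin θ) = (-16.671801, -17.264155)
θ=226°: h = r sin θ − e = -17.264155 − 5 = -22.264155
θ=226°: x = r cos θ + √(L² − h²) = -16.671801 + 212.838689 = 196.166888

θ=216°: 193.7289
θ=226°: 196.1669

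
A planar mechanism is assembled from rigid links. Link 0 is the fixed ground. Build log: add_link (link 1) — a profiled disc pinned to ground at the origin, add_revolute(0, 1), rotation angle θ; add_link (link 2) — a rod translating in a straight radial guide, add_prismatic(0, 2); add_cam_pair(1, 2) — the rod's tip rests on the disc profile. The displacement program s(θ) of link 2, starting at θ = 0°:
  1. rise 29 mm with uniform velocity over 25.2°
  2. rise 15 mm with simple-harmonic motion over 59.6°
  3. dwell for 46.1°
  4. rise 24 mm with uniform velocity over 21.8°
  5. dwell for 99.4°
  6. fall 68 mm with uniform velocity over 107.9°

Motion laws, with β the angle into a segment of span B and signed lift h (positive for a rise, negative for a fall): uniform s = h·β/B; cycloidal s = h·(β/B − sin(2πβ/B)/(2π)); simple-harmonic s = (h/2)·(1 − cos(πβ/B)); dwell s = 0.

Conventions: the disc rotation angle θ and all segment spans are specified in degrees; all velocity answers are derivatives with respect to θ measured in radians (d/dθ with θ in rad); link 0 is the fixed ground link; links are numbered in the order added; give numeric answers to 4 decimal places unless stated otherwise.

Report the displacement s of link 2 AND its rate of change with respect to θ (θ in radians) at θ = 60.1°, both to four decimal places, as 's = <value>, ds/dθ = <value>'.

seg 1 [0°–25.2°] uniform, h=29: full span → s += 29 → s = 29.0000
seg 2 [25.2°–84.8°] simple-harmonic, h=15: θ=60.1° here. β=34.9, B=59.6. 15/2·(1 − cos(π·0.5856)) = 9.4920 → s = 38.4920
velocity in seg [25.2°–84.8°] (simple-harmonic), θ in radians: β = 34.9° = 0.6091 rad, B = 59.6° = 1.0402 rad; ds/dθ = (πh/(2B)) sin(πβ/B) = (π·15/(2·1.0402)) sin(π·0.5856) = 21.837450 mm/rad

s = 38.4920, ds/dθ = 21.8374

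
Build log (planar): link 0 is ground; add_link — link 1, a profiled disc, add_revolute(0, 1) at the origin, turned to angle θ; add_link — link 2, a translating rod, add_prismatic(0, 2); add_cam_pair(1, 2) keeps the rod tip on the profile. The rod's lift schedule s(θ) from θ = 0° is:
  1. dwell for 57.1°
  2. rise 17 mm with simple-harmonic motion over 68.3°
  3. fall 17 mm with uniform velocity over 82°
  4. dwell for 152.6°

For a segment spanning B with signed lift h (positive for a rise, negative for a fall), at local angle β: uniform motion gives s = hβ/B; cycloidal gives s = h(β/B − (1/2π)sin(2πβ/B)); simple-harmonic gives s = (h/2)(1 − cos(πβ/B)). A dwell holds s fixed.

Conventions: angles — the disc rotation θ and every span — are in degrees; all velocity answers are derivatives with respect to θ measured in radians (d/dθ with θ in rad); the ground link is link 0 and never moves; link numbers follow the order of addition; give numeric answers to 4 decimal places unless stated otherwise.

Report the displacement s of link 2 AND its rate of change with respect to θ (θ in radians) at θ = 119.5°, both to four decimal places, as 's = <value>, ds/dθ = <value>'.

seg 1 [0°–57.1°] dwell: s stays 0.0000
seg 2 [57.1°–125.4°] simple-harmonic, h=17: θ=119.5° here. β=62.4, B=68.3. 17/2·(1 − cos(π·0.9136)) = 16.6889 → s = 16.6889
velocity in seg [57.1°–125.4°] (simple-harmonic), θ in radians: β = 62.4° = 1.0891 rad, B = 68.3° = 1.1921 rad; ds/dθ = (πh/(2B)) sin(πβ/B) = (π·17/(2·1.1921)) sin(π·0.9136) = 6.004930 mm/rad

s = 16.6889, ds/dθ = 6.0049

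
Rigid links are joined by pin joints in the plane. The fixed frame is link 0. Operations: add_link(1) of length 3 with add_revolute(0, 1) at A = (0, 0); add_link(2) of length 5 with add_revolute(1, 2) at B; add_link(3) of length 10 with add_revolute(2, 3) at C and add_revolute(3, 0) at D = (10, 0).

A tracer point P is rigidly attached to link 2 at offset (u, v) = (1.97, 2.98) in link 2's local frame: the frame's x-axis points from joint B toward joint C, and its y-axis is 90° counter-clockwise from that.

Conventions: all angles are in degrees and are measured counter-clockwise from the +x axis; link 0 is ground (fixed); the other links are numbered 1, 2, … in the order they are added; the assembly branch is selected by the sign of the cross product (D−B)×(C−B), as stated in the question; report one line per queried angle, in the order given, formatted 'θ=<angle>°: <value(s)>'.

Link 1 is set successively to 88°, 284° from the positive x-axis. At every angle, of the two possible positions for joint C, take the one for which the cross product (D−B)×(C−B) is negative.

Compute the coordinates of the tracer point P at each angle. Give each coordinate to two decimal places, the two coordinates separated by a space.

A=(0,0), D=(10.00,0)
θ=88°: B = A + 3.00·(cos88°, sin88°) = (0.1047, 2.9982)
θ=88°: |BD| = 10.3395
θ=88°: circle(B,5.00) ∩ circle(D,10.00): a=1.5429, h=4.7560
θ=88°:   candidates: C₊=(2.9604,7.1024) cross=49.175; C₋=(0.2022,-2.0009) cross=-49.175
θ=88°:   branch - wants cross < 0 → take C=(0.2022,-2.0009) (cross=-49.175)
θ=88°: ex = (C−B)/|BC| = (0.0195,-0.9998); ey = (0.9998,0.0195)
θ=88°: P = B + 1.97·ex + 2.98·ey = (3.1226,1.0867)
θ=284°: B = A + 3.00·(cos284°, sin284°) = (0.7258, -2.9109)
θ=284°: |BD| = 9.7203
θ=284°: circle(B,5.00) ∩ circle(D,10.00): a=1.0023, h=4.8985
θ=284°:   candidates: C₊=(0.2151,2.0630) cross=47.615; C₋=(3.1490,-7.2845) cross=-47.615
θ=284°:   branch - wants cross < 0 → take C=(3.1490,-7.2845) (cross=-47.615)
θ=284°: ex = (C−B)/|BC| = (0.4846,-0.8747); ey = (0.8747,0.4846)
θ=284°: P = B + 1.97·ex + 2.98·ey = (4.2872,-3.1898)

θ=88°: 3.12 1.09
θ=284°: 4.29 -3.19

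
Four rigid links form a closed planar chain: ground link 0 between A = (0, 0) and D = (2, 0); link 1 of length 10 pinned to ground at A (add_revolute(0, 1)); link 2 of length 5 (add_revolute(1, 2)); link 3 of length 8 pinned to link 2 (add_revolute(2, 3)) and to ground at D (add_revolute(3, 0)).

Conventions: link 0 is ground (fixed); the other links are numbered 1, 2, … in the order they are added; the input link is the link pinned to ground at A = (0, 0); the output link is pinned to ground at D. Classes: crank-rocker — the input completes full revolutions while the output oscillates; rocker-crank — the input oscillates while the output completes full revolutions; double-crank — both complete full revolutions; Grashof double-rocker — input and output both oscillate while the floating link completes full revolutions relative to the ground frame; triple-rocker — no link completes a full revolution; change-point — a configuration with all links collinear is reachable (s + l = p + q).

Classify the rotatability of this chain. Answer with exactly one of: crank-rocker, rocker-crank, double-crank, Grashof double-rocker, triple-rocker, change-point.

lengths: ground=2, input=10, coupler=5, output=8
sorted: s=2 (shortest), l=10 (longest), p+q=13
s + l = 12 vs p + q = 13
s + l < p + q (Grashof) with shortest = ground link → double-crank

double-crank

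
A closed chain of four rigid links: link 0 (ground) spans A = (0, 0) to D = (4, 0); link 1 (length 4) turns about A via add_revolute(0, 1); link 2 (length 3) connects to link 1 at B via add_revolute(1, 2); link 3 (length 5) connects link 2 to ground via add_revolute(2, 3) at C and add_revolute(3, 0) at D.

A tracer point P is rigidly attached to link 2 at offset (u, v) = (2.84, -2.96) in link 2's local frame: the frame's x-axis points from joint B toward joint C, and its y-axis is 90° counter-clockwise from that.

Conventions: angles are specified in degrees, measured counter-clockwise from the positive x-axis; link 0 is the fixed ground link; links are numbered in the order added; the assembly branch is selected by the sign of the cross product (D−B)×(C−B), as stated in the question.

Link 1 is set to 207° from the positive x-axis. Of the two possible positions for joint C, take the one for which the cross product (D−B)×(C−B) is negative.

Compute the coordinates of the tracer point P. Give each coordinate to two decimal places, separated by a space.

A=(0,0), D=(4.00,0)
B = A + 4.00·(cos207°, sin207°) = (-3.5640, -1.8160)
|BD| = 7.7790
circle(B,3.00) ∩ circle(D,5.00): a=2.8611, h=0.9024
  candidates: C₊=(-0.9927,-0.2706) cross=7.020; C₋=(-0.5714,-2.0255) cross=-7.020
  branch - wants cross < 0 → take C=(-0.5714,-2.0255) (cross=-7.020)
ex = (C−B)/|BC| = (0.9976,-0.0699); ey = (0.0699,0.9976)
P = B + 2.84·ex + -2.96·ey = (-0.9377,-4.9671)

-0.94 -4.97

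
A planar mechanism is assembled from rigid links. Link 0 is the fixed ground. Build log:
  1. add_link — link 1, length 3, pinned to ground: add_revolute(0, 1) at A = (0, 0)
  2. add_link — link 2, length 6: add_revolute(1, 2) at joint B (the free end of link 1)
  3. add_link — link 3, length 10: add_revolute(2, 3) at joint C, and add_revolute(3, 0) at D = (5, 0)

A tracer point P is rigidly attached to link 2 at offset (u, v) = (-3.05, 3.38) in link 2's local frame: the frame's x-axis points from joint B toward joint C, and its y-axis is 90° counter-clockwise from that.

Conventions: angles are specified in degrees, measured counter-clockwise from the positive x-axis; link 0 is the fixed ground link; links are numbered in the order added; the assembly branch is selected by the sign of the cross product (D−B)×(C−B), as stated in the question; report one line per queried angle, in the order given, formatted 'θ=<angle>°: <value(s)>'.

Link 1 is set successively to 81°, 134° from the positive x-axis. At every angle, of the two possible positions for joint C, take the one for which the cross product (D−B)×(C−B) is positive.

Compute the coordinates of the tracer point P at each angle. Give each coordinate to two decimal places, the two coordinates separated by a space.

A=(0,0), D=(5.00,0)
θ=81°: B = A + 3.00·(cos81°, sin81°) = (0.4693, 2.9631)
θ=81°: |BD| = 5.4136
θ=81°: circle(B,6.00) ∩ circle(D,10.00): a=-3.2043, h=5.0727
θ=81°:   candidates: C₊=(0.5641,8.9623) cross=27.462; C₋=(-4.9889,0.4714) cross=-27.462
θ=81°:   branch + wants cross > 0 → take C=(0.5641,8.9623) (cross=27.462)
θ=81°: ex = (C−B)/|BC| = (0.0158,0.9999); ey = (-0.9999,0.0158)
θ=81°: P = B + -3.05·ex + 3.38·ey = (-2.9585,-0.0331)
θ=134°: B = A + 3.00·(cos134°, sin134°) = (-2.0840, 2.1580)
θ=134°: |BD| = 7.4054
θ=134°: circle(B,6.00) ∩ circle(D,10.00): a=-0.6185, h=5.9680
θ=134°:   candidates: C₊=(-0.9365,8.0473) cross=44.196; C₋=(-4.4148,-3.3708) cross=-44.196
θ=134°:   branch + wants cross > 0 → take C=(-0.9365,8.0473) (cross=44.196)
θ=134°: ex = (C−B)/|BC| = (0.1913,0.9815); ey = (-0.9815,0.1913)
θ=134°: P = B + -3.05·ex + 3.38·ey = (-5.9849,-0.1892)

θ=81°: -2.96 -0.03
θ=134°: -5.98 -0.19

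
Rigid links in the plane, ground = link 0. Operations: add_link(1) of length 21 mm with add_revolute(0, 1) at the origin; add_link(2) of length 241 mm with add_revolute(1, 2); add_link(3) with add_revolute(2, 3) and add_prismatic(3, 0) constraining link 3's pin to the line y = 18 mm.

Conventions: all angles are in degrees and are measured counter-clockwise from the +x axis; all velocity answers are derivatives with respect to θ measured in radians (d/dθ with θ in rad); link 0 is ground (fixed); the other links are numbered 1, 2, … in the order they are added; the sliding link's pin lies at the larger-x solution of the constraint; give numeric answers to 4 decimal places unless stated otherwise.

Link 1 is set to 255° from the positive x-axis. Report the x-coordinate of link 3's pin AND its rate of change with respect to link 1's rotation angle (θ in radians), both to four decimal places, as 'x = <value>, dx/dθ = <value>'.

geometry: r = 21 mm, L = 241 mm, e = 18 mm
crank pin P = (r cos θ, r sin θ) = (-5.435200, -20.284442)
h = r sin θ − e = -20.284442 − 18 = -38.284442
x = r cos θ + √(L² − h²) = -5.435200 + 237.939701 = 232.504501
dx/dθ = −r sin θ − h·r cos θ/√(L² − h²) (θ in radians; h = -38.284442) = 19.409920

x = 232.5045, dx/dθ = 19.4099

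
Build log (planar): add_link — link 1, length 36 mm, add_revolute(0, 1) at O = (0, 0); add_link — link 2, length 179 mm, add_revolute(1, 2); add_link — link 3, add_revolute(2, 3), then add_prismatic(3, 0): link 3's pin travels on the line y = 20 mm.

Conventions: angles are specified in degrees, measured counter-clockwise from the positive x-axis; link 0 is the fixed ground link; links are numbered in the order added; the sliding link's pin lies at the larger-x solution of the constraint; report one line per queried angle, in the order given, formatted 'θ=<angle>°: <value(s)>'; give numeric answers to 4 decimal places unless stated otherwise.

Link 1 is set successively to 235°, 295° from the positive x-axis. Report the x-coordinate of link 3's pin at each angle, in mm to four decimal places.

geometry: r = 36 mm, L = 179 mm, e = 20 mm
θ=235°: crank pin P = (r cos θ, r sin θ) = (-20.648752, -29.489474)
θ=235°: h = r sin θ − e = -29.489474 − 20 = -49.489474
θ=235°: x = r cos θ + √(L² − h²) = -20.648752 + 172.022650 = 151.373898
θ=295°: crank pin P = (r cos θ, r sin θ) = (15.214257, -32.627080)
θ=295°: h = r sin θ − e = -32.627080 − 20 = -52.627080
θ=295°: x = r cos θ + √(L² − h²) = 15.214257 + 171.088838 = 186.303095

θ=235°: 151.3739
θ=295°: 186.3031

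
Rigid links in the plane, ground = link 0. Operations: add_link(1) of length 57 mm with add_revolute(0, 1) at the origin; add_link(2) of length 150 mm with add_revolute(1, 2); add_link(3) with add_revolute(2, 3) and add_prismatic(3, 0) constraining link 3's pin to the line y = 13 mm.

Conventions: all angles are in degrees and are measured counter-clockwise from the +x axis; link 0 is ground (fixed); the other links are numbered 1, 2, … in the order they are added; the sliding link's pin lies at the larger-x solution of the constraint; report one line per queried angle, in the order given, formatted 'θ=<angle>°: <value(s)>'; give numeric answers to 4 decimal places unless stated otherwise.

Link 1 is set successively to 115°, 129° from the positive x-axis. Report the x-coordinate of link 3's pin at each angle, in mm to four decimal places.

geometry: r = 57 mm, L = 150 mm, e = 13 mm
θ=115°: crank pin P = (r cos θ, r sin θ) = (-24.089241, 51.659544)
θ=115°: h = r sin θ − e = 51.659544 − 13 = 38.659544
θ=115°: x = r cos θ + √(L² − h²) = -24.089241 + 144.932535 = 120.843294
θ=129°: crank pin P = (r cos θ, r sin θ) = (-35.871262, 44.297320)
θ=129°: h = r sin θ − e = 44.297320 − 13 = 31.297320
θ=129°: x = r cos θ + √(L² − h²) = -35.871262 + 146.698595 = 110.827333

θ=115°: 120.8433
θ=129°: 110.8273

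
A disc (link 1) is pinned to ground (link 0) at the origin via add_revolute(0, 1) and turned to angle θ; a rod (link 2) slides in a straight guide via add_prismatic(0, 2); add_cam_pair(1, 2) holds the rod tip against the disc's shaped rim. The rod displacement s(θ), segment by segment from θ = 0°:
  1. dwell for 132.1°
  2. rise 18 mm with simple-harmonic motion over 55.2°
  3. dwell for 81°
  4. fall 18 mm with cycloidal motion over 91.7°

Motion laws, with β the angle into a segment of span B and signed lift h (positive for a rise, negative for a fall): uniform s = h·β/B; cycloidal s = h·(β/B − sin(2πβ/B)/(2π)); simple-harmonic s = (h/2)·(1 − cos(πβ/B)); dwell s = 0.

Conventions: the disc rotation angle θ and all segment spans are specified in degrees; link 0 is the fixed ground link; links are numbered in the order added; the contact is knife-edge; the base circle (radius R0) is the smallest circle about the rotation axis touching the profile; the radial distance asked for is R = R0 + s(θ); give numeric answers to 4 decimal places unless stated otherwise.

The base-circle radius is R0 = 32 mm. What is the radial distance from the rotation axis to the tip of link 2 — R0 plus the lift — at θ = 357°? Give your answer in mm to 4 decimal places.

segment 1 (0° to 132.1°, dwell): s unchanged at 0.0000
segment 2 (132.1° to 187.3°, simple-harmonic, h = 18) is passed completely: s = 0.0000 + (18) = 18.0000
segment 3 (187.3° to 268.3°, dwell): s unchanged at 18.0000
θ = 357° falls in segment 4 (268.3° to 360°, cycloidal, h = -18): β = 357 − 268.3 = 88.7°, B = 91.7°; Δs = -18·(0.9673 − sin(2π·0.9673)/(2π)) = -17.9959; s = 18.0000 − 17.9959 = 0.0041
R = R0 + s = 32 + 0.0041 = 32.0041

32.0041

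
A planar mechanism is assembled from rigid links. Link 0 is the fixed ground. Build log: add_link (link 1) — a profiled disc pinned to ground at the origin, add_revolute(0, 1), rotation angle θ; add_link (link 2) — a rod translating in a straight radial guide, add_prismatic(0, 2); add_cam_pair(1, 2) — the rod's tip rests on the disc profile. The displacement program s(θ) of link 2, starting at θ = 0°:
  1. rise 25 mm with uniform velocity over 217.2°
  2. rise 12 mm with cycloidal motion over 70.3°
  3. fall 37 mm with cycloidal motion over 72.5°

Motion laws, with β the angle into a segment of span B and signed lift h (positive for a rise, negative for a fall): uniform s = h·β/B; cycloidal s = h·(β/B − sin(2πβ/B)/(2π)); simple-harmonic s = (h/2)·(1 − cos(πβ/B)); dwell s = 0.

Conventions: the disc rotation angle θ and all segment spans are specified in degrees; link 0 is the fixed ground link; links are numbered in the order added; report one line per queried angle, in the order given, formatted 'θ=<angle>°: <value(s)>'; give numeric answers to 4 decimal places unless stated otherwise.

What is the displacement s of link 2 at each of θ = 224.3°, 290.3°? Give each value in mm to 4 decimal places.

seg 1 [0°–217.2°] uniform, h=25: full span → s += 25 → s = 25.0000
seg 2 [217.2°–287.5°] cycloidal, h=12: θ=224.3° here. β=7.1, B=70.3. 12·(0.1010 − sin(2π·0.1010)/(2π)) = 0.0797 → s = 25.0797
seg 2 [217.2°–287.5°] cycloidal, h=12: full span → s += 12 → s = 37.0000
seg 3 [287.5°–360°] cycloidal, h=-37: θ=290.3° here. β=2.8, B=72.5. -37·(0.0386 − sin(2π·0.0386)/(2π)) = -0.0140 → s = 36.9860

θ=224.3°: 25.0797
θ=290.3°: 36.9860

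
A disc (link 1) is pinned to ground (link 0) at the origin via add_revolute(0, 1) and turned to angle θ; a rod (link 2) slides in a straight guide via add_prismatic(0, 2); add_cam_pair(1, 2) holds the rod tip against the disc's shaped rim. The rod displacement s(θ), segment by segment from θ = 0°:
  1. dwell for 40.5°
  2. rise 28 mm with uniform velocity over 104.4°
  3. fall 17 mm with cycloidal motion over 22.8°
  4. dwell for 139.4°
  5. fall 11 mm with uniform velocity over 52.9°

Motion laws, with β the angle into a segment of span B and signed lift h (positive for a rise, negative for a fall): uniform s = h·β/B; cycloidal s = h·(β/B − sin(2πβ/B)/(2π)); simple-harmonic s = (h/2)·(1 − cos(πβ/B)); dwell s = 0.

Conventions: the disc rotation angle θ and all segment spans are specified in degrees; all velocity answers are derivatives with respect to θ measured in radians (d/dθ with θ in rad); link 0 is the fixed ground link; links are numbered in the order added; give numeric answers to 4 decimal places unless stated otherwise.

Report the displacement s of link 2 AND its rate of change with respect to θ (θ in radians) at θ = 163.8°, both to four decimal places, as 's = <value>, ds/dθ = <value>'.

segment 1 (0° to 40.5°, dwell): s unchanged at 0.0000
segment 2 (40.5° to 144.9°, uniform, h = 28) is passed completely: s = 0.0000 + (28) = 28.0000
θ = 163.8° falls in segment 3 (144.9° to 167.7°, cycloidal, h = -17): β = 163.8 − 144.9 = 18.9°, B = 22.8°; Δs = -17·(0.8289 − sin(2π·0.8289)/(2π)) = -16.4716; s = 28.0000 − 16.4716 = 11.5284
velocity in seg [144.9°–167.7°] (cycloidal), θ in radians: β = 18.9° = 0.3299 rad, B = 22.8° = 0.3979 rad; ds/dθ = (h/B)(1 − cos(2πβ/B)) = ((-17)/0.3979)(1 − cos(2π·0.8289)) = -22.387809 mm/rad

s = 11.5284, ds/dθ = -22.3878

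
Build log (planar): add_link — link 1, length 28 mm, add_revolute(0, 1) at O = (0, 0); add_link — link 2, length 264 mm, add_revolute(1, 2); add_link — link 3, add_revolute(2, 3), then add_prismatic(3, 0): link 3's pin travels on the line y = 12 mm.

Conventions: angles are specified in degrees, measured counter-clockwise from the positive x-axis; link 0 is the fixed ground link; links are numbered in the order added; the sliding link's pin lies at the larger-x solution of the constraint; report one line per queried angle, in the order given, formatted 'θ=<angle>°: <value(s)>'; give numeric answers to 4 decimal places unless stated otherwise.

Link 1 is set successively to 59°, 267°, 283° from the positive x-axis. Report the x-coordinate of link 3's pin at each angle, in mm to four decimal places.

geometry: r = 28 mm, L = 264 mm, e = 12 mm
θ=59°: crank pin P = (r cos θ, r sin θ) = (14.421066, 24.000684)
θ=59°: h = r sin θ − e = 24.000684 − 12 = 12.000684
θ=59°: x = r cos θ + √(L² − h²) = 14.421066 + 263.727101 = 278.148167
θ=267°: crank pin P = (r cos θ, r sin θ) = (-1.465407, -27.961627)
θ=267°: h = r sin θ − e = -27.961627 − 12 = -39.961627
θ=267°: x = r cos θ + √(L² − h²) = -1.465407 + 260.957982 = 259.492575
θ=283°: crank pin P = (r cos θ, r sin θ) = (6.298630, -27.282362)
θ=283°: h = r sin θ − e = -27.282362 − 12 = -39.282362
θ=283°: x = r cos θ + √(L² − h²) = 6.298630 + 261.061096 = 267.359726

θ=59°: 278.1482
θ=267°: 259.4926
θ=283°: 267.3597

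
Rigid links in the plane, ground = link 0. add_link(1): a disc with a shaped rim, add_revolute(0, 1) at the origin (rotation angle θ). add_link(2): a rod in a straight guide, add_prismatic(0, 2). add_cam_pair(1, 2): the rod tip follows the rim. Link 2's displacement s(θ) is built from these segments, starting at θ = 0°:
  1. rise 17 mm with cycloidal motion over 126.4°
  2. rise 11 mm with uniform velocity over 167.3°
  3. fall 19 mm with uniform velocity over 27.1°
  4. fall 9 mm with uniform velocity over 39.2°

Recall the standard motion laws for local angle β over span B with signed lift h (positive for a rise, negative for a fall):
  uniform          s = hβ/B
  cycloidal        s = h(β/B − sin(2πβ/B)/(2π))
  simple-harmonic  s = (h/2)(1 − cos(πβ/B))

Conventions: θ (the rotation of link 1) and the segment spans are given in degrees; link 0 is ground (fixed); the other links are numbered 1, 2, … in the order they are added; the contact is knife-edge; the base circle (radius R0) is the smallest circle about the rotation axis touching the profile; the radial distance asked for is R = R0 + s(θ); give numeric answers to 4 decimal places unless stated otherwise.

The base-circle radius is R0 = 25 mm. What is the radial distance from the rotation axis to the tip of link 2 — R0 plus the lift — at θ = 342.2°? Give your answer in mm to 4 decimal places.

segment 1 (0° to 126.4°, cycloidal, h = 17) is passed completely: s = 0.0000 + (17) = 17.0000
segment 2 (126.4° to 293.7°, uniform, h = 11) is passed completely: s = 17.0000 + (11) = 28.0000
segment 3 (293.7° to 320.8°, uniform, h = -19) is passed completely: s = 28.0000 + (-19) = 9.0000
θ = 342.2° falls in segment 4 (320.8° to 360°, uniform, h = -9): β = 342.2 − 320.8 = 21.4°, B = 39.2°; Δs = -9·21.4/39.2 = -4.9133; s = 9.0000 − 4.9133 = 4.0867
R = R0 + s = 25 + 4.0867 = 29.0867

29.0867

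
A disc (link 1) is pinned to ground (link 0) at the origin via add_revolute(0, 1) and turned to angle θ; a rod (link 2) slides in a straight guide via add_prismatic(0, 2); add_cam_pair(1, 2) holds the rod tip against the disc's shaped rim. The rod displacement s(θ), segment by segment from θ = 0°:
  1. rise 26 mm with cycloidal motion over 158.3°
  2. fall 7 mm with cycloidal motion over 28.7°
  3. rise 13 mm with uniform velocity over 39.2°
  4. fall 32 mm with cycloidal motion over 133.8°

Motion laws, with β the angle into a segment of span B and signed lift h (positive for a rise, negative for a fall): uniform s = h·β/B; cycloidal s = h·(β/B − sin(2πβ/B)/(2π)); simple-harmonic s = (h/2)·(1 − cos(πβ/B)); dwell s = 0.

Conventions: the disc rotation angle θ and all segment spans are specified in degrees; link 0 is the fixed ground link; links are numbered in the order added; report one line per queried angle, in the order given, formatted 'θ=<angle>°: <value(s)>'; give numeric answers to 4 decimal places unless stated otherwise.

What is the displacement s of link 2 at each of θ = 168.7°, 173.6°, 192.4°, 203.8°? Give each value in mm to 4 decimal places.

segment 1 (0° to 158.3°, cycloidal, h = 26) is passed completely: s = 0.0000 + (26) = 26.0000
θ = 168.7° falls in segment 2 (158.3° to 187°, cycloidal, h = -7): β = 168.7 − 158.3 = 10.4°, B = 28.7°; Δs = -7·(0.3624 − sin(2π·0.3624)/(2π)) = -1.6888; s = 26.0000 − 1.6888 = 24.3112
θ = 173.6° falls in segment 2 (158.3° to 187°, cycloidal, h = -7): β = 173.6 − 158.3 = 15.3°, B = 28.7°; Δs = -7·(0.5331 − sin(2π·0.5331)/(2π)) = -3.9617; s = 26.0000 − 3.9617 = 22.0383
segment 2 (158.3° to 187°, cycloidal, h = -7) is passed completely: s = 26.0000 + (-7) = 19.0000
θ = 192.4° falls in segment 3 (187° to 226.2°, uniform, h = 13): β = 192.4 − 187 = 5.4°, B = 39.2°; Δs = 13·5.4/39.2 = 1.7908; s = 19.0000 + 1.7908 = 20.7908
θ = 203.8° falls in segment 3 (187° to 226.2°, uniform, h = 13): β = 203.8 − 187 = 16.8°, B = 39.2°; Δs = 13·16.8/39.2 = 5.5714; s = 19.0000 + 5.5714 = 24.5714

θ=168.7°: 24.3112
θ=173.6°: 22.0383
θ=192.4°: 20.7908
θ=203.8°: 24.5714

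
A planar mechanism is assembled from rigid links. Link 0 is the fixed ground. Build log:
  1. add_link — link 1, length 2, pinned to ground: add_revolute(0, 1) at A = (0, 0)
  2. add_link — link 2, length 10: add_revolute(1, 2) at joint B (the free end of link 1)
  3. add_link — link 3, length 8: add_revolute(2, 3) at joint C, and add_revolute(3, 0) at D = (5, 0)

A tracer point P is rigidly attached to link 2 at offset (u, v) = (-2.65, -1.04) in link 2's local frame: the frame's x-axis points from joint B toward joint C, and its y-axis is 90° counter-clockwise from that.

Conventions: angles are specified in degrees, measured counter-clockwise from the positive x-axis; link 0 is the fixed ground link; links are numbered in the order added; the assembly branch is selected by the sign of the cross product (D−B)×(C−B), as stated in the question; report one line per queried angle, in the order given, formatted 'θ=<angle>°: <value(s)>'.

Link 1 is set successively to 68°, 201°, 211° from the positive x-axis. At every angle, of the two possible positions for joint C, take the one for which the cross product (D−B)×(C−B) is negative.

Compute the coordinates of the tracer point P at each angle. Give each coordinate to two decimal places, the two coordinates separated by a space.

A=(0,0), D=(5.00,0)
θ=68°: B = A + 2.00·(cos68°, sin68°) = (0.7492, 1.8544)
θ=68°: |BD| = 4.6377
θ=68°: circle(B,10.00) ∩ circle(D,8.00): a=6.2001, h=7.8459
θ=68°:   candidates: C₊=(9.5693,6.5667) cross=36.387; C₋=(3.2949,-7.8162) cross=-36.387
θ=68°:   branch - wants cross < 0 → take C=(3.2949,-7.8162) (cross=-36.387)
θ=68°: ex = (C−B)/|BC| = (0.2546,-0.9671); ey = (0.9671,0.2546)
θ=68°: P = B + -2.65·ex + -1.04·ey = (-0.9311,4.1523)
θ=201°: B = A + 2.00·(cos201°, sin201°) = (-1.8672, -0.7167)
θ=201°: |BD| = 6.9045
θ=201°: circle(B,10.00) ∩ circle(D,8.00): a=6.0592, h=7.9552
θ=201°:   candidates: C₊=(3.3335,7.8245) cross=54.927; C₋=(4.9852,-8.0000) cross=-54.927
θ=201°:   branch - wants cross < 0 → take C=(4.9852,-8.0000) (cross=-54.927)
θ=201°: ex = (C−B)/|BC| = (0.6852,-0.7283); ey = (0.7283,0.6852)
θ=201°: P = B + -2.65·ex + -1.04·ey = (-4.4405,0.5007)
θ=211°: B = A + 2.00·(cos211°, sin211°) = (-1.7143, -1.0301)
θ=211°: |BD| = 6.7929
θ=211°: circle(B,10.00) ∩ circle(D,8.00): a=6.0463, h=7.9651
θ=211°:   candidates: C₊=(3.0542,7.7598) cross=54.106; C₋=(5.4698,-7.9862) cross=-54.106
θ=211°:   branch - wants cross < 0 → take C=(5.4698,-7.9862) (cross=-54.106)
θ=211°: ex = (C−B)/|BC| = (0.7184,-0.6956); ey = (0.6956,0.7184)
θ=211°: P = B + -2.65·ex + -1.04·ey = (-4.3416,0.0661)

θ=68°: -0.93 4.15
θ=201°: -4.44 0.50
θ=211°: -4.34 0.07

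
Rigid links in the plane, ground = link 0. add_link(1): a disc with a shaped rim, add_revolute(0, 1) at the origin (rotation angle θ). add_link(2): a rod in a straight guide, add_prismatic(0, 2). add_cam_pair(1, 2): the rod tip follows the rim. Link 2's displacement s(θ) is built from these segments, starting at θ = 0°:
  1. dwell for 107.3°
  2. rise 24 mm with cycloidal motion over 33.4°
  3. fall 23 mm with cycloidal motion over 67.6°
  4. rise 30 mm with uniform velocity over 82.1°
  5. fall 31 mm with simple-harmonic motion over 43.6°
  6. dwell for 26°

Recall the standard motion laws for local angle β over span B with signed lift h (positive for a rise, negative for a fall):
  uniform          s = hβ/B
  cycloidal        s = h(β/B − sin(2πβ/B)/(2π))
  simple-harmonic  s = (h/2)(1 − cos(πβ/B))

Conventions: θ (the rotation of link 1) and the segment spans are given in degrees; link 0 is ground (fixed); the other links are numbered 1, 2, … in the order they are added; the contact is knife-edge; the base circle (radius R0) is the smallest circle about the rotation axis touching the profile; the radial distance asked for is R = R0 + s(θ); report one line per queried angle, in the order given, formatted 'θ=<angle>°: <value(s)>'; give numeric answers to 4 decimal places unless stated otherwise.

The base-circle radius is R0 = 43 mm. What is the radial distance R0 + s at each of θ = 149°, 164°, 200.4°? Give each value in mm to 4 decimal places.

segment 1 (0° to 107.3°, dwell): s unchanged at 0.0000
segment 2 (107.3° to 140.7°, cycloidal, h = 24) is passed completely: s = 0.0000 + (24) = 24.0000
θ = 149° falls in segment 3 (140.7° to 208.3°, cycloidal, h = -23): β = 149 − 140.7 = 8.3°, B = 67.6°; Δs = -23·(0.1228 − sin(2π·0.1228)/(2π)) = -0.2719; s = 24.0000 − 0.2719 = 23.7281
θ = 164° falls in segment 3 (140.7° to 208.3°, cycloidal, h = -23): β = 164 − 140.7 = 23.3°, B = 67.6°; Δs = -23·(0.3447 − sin(2π·0.3447)/(2π)) = -4.8957; s = 24.0000 − 4.8957 = 19.1043
θ = 200.4° falls in segment 3 (140.7° to 208.3°, cycloidal, h = -23): β = 200.4 − 140.7 = 59.7°, B = 67.6°; Δs = -23·(0.8831 − sin(2π·0.8831)/(2π)) = -22.7649; s = 24.0000 − 22.7649 = 1.2351
θ=149°: R = R0 + s = 43 + 23.7281 = 66.7281
θ=164°: R = R0 + s = 43 + 19.1043 = 62.1043
θ=200.4°: R = R0 + s = 43 + 1.2351 = 44.2351

θ=149°: 66.7281
θ=164°: 62.1043
θ=200.4°: 44.2351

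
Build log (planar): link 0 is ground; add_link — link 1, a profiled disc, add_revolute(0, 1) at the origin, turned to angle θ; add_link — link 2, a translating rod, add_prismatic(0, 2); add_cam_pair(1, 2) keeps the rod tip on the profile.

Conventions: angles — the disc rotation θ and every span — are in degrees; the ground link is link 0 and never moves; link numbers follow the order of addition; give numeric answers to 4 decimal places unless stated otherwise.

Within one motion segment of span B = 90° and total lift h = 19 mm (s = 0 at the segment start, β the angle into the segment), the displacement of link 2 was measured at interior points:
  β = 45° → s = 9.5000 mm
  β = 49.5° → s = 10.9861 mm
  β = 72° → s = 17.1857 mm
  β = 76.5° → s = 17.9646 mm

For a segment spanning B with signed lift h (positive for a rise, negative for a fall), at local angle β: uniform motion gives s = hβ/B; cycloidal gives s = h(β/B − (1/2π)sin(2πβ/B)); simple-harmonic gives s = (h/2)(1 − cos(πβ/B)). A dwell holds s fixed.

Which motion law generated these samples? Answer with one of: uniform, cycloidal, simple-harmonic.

candidates at β/B = r: uniform s = h·r (linear in β); cycloidal s = h·(r − sin(2πr)/(2π)); simple-harmonic s = (h/2)(1 − cos(πr))
β=45°: printed 9.5000 | uniform 9.5000, cycloidal 9.5000, simple-harmonic 9.5000
β=49.5°: printed 10.9861 | uniform 10.4500, cycloidal 11.3845, simple-harmonic 10.9861
β=72°: printed 17.1857 | uniform 15.2000, cycloidal 18.0759, simple-harmonic 17.1857
β=76.5°: printed 17.9646 | uniform 16.1500, cycloidal 18.5964, simple-harmonic 17.9646
only one law matches every sample → simple-harmonic

simple-harmonic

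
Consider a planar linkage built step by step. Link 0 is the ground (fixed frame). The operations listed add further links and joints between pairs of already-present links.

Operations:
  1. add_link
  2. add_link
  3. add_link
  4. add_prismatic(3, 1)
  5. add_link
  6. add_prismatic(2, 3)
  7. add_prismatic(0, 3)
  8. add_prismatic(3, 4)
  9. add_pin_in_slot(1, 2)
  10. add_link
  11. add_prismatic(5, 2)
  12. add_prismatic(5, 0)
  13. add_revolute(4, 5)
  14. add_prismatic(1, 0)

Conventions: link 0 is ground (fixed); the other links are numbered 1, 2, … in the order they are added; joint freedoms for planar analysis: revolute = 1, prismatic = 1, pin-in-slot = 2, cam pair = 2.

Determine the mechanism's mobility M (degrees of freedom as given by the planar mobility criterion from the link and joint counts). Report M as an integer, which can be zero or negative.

(L,J1,J2)=(1,0,0); link0 fixed
link1: (2,0,0)
link2: (3,0,0)
link3: (4,0,0)
P 3-1 [J1]: (4,1,0)
link4: (5,1,0)
P 2-3 [J1]: (5,2,0)
P 0-3 [J1]: (5,3,0)
P 3-4 [J1]: (5,4,0)
PS 1-2 [J2]: (5,4,1)
link5: (6,4,1)
P 5-2 [J1]: (6,5,1)
P 5-0 [J1]: (6,6,1)
R 4-5 [J1]: (6,7,1)
P 1-0 [J1]: (6,8,1)
Grübler: 3·5 − 2·8 − 1 = -2

M = -2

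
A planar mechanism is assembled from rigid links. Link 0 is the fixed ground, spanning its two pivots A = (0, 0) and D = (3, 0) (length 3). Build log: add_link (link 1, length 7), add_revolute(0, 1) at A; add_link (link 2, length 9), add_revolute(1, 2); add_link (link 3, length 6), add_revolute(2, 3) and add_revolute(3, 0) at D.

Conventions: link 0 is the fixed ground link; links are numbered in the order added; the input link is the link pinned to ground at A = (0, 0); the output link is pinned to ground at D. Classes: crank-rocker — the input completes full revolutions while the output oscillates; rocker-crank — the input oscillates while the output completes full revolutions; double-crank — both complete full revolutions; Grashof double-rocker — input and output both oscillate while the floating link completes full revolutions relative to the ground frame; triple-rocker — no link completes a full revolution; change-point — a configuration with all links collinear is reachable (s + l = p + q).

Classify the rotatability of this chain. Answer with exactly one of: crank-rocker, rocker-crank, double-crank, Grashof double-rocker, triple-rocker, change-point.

lengths: ground=3, input=7, coupler=9, output=6
sorted: s=3 (shortest), l=9 (longest), p+q=13
s + l = 12 vs p + q = 13
s + l < p + q (Grashof) with shortest = ground link → double-crank

double-crank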